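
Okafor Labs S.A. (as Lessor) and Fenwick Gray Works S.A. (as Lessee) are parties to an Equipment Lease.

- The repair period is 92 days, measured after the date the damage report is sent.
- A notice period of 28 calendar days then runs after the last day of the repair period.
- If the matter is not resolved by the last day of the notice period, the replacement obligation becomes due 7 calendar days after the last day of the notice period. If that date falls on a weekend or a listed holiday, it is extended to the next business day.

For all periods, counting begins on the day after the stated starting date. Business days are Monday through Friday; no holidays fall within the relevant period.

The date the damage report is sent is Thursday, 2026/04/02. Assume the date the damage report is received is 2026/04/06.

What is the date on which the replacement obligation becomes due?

The last day of the repair period: 92 calendar days after 2026/04/02 is 2026/07/03.
The last day of the notice period: 2026/07/03 + 28 days = 2026/07/31.
The date on which the replacement obligation becomes due: 7 calendar days after 2026/07/31 is 2026/08/07. 2026/08/07 is a Friday, so no roll-forward applies.

2026/08/07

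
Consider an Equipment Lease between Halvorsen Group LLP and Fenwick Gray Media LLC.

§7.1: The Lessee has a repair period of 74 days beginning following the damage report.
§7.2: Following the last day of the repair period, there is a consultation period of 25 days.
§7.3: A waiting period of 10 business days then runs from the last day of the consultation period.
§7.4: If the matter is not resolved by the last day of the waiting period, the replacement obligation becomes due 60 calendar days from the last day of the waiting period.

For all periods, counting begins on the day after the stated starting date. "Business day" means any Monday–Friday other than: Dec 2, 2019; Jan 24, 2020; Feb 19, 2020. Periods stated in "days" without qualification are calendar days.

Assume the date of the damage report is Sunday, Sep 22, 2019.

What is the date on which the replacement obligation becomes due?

Mar 13, 2020

Adding 74 calendar days to Sep 22, 2019 gives Dec 5, 2019, which is the last day of the repair period.
The last day of the consultation period: 25 calendar days after Dec 5, 2019 is Dec 30, 2019.
From Monday, Dec 30, 2019, 10 business days (Dec 31, Jan 1, Jan 2, Jan 3, Jan 6, Jan 7, Jan 8, Jan 9, Jan 10, Jan 13, skipping weekends) brings us to Monday, Jan 13, 2020, which is the last day of the waiting period.
The date on which the replacement obligation becomes due: 60 calendar days after Jan 13, 2020 is Mar 13, 2020.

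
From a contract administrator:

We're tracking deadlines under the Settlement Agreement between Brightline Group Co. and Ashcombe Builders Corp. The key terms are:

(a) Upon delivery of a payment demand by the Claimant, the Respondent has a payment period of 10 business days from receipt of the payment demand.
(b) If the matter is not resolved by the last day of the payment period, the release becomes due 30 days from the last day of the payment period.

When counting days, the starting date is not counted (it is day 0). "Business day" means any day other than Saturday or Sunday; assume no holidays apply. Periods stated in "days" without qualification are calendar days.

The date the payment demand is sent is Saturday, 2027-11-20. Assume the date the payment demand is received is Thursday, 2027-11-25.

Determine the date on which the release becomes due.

2028-01-08

The last day of the payment period: 10 business days after Thursday, 2027-11-25, skipping weekends — Nov 26, Nov 29, Nov 30, Dec 1, Dec 2, Dec 3, Dec 6, Dec 7, Dec 8, Dec 9 — lands on Thursday, 2027-12-09.
The date on which the release becomes due: 30 calendar days after 2027-12-09 is 2028-01-08.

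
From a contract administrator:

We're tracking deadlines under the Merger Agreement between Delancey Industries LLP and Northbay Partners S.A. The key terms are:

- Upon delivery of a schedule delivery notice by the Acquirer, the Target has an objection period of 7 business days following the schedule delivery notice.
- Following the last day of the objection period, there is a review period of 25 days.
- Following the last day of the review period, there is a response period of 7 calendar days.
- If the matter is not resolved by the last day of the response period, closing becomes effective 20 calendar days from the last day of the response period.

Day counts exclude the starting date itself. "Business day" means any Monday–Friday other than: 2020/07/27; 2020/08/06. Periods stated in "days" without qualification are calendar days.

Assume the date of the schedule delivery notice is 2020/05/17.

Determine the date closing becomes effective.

2020/07/17

The last day of the objection period: 7 business days after Sunday, 2020/05/17, skipping weekends — May 18, May 19, May 20, May 21, May 22, May 25, May 26 — lands on Tuesday, 2020/05/26.
Adding 25 calendar days to 2020/05/26 gives 2020/06/20, which is the last day of the review period.
The last day of the response period: 2020/06/20 + 7 days = 2020/06/27.
Adding 20 calendar days to 2020/06/27 gives 2020/07/17, which is the date closing becomes effective.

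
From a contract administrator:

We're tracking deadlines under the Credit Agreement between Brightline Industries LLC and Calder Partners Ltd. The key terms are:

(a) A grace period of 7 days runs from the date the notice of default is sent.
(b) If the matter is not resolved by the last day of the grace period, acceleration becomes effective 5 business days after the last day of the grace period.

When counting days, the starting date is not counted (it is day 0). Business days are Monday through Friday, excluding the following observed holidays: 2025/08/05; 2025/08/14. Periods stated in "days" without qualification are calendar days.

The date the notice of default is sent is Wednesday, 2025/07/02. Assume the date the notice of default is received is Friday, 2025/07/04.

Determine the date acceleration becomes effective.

The last day of the grace period: 2025/07/02 + 7 days = 2025/07/09.
The date acceleration becomes effective: counting 5 business days from Wednesday, 2025/07/09 (Jul 10, Jul 11, Jul 14, Jul 15, Jul 16, skipping weekends) reaches Wednesday, 2025/07/16.

2025/07/16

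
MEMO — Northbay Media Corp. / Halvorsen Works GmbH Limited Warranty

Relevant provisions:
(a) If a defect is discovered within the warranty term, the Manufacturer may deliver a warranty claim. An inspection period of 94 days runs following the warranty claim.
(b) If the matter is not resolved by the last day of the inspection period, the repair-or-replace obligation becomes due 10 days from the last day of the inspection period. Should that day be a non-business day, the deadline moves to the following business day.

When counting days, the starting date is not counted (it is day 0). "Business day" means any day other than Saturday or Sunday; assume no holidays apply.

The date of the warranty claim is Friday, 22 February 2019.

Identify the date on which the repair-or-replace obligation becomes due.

The last day of the inspection period: 94 calendar days after 22 February 2019 is 27 May 2019.
The date on which the repair-or-replace obligation becomes due: 10 calendar days after 27 May 2019 is 6 June 2019. 6 June 2019 is a Thursday, so no roll-forward applies.

6 June 2019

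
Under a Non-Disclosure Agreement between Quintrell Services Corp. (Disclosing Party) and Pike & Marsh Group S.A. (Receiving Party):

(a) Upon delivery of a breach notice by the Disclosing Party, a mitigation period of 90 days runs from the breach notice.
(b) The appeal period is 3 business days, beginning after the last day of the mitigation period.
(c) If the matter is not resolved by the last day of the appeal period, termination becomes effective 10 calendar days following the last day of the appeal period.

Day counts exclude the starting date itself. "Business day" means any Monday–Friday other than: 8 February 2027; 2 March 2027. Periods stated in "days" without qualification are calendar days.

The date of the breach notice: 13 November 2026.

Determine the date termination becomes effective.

26 February 2027

Adding 90 calendar days to 13 November 2026 gives 11 February 2027, which is the last day of the mitigation period.
From Thursday, 11 February 2027, 3 business days (Feb 12, Feb 15, Feb 16, skipping weekends) brings us to Tuesday, 16 February 2027, which is the last day of the appeal period.
The date termination becomes effective: 16 February 2027 + 10 days = 26 February 2027.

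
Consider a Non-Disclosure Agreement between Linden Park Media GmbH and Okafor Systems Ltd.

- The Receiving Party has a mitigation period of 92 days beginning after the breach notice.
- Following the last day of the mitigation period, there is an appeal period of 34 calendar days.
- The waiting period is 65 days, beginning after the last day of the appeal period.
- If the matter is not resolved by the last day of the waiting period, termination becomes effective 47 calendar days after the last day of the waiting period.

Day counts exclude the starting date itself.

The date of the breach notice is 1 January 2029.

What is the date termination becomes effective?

27 August 2029

The last day of the mitigation period: 1 January 2029 + 92 days = 3 April 2029.
Adding 34 calendar days to 3 April 2029 gives 7 May 2029, which is the last day of the appeal period.
The last day of the waiting period: 7 May 2029 + 65 days = 11 July 2029.
Adding 47 calendar days to 11 July 2029 gives 27 August 2029, which is the date termination becomes effective.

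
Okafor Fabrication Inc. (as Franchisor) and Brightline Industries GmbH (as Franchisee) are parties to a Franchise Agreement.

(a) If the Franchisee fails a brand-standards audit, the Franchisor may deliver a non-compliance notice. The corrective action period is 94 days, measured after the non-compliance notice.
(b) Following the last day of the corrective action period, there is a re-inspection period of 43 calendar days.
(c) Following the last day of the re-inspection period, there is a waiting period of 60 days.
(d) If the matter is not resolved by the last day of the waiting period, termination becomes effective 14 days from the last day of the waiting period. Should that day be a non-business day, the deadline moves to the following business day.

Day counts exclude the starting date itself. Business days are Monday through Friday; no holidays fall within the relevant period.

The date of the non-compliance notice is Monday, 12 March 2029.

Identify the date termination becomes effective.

9 October 2029

The last day of the corrective action period: 94 calendar days after 12 March 2029 is 14 June 2029.
The last day of the re-inspection period: 14 June 2029 + 43 days = 27 July 2029.
The last day of the waiting period: 60 calendar days after 27 July 2029 is 25 September 2029.
The date termination becomes effective: 25 September 2029 + 14 days = 9 October 2029. 9 October 2029 is a Tuesday, so no roll-forward applies.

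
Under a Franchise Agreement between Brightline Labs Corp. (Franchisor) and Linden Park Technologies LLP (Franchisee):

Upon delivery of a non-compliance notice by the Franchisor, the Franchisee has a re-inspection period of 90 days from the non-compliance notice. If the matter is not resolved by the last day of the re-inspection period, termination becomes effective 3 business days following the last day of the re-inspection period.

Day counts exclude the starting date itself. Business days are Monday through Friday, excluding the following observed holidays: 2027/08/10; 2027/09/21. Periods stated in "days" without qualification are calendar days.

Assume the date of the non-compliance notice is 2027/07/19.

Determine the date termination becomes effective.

Adding 90 calendar days to 2027/07/19 gives 2027/10/17, which is the last day of the re-inspection period.
The date termination becomes effective: 3 business days after Sunday, 2027/10/17, skipping weekends — Oct 18, Oct 19, Oct 20 — lands on Wednesday, 2027/10/20.

2027/10/20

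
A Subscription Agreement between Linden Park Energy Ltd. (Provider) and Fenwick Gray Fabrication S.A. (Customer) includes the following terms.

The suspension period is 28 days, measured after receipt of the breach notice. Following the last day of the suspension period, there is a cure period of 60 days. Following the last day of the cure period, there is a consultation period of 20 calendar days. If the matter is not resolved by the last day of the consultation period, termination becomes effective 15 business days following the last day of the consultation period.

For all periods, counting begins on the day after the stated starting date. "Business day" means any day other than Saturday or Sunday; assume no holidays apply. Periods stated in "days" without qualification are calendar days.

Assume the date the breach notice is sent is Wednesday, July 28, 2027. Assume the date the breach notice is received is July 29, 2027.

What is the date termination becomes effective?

December 3, 2027

The last day of the suspension period: July 29, 2027 + 28 days = August 26, 2027.
The last day of the cure period: 60 calendar days after August 26, 2027 is October 25, 2027.
The last day of the consultation period: 20 calendar days after October 25, 2027 is November 14, 2027.
From Sunday, November 14, 2027, 15 business days (Nov 15, Nov 16, Nov 17, Nov 18, …, Dec 1, Dec 2, Dec 3, skipping weekends) brings us to Friday, December 3, 2027, which is the date termination becomes effective.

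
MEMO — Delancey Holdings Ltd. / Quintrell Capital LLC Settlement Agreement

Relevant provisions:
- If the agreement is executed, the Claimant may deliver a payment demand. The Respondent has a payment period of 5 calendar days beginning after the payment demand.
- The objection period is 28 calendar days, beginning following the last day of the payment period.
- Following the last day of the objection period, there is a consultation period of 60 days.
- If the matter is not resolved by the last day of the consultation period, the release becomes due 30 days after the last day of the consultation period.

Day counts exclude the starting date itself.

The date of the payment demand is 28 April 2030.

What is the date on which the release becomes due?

29 August 2030

The last day of the payment period: 5 calendar days after 28 April 2030 is 3 May 2030.
The last day of the objection period: 3 May 2030 + 28 days = 31 May 2030.
The last day of the consultation period: 31 May 2030 + 60 days = 30 July 2030.
The date on which the release becomes due: 30 calendar days after 30 July 2030 is 29 August 2030.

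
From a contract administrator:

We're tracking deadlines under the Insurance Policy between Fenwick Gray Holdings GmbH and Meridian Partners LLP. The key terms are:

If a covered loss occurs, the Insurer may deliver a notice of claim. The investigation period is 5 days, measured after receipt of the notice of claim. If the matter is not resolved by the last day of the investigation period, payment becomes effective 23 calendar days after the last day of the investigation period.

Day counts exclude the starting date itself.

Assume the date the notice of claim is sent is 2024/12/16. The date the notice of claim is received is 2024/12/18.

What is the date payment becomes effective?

Adding 5 calendar days to 2024/12/18 gives 2024/12/23, which is the last day of the investigation period.
The date payment becomes effective: 2024/12/23 + 23 days = 2025/01/15.

2025/01/15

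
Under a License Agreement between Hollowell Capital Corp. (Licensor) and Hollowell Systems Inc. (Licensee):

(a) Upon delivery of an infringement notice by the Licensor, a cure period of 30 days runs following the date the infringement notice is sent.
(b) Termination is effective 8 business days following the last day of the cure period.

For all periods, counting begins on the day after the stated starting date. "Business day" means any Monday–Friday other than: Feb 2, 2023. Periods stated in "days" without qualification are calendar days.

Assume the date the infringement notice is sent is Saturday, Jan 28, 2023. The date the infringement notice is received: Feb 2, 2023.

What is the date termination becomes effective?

Mar 9, 2023

Adding 30 calendar days to Jan 28, 2023 gives Feb 27, 2023, which is the last day of the cure period.
From Monday, Feb 27, 2023, 8 business days (Feb 28, Mar 1, Mar 2, Mar 3, Mar 6, Mar 7, Mar 8, Mar 9, skipping weekends) brings us to Thursday, Mar 9, 2023, which is the date termination becomes effective.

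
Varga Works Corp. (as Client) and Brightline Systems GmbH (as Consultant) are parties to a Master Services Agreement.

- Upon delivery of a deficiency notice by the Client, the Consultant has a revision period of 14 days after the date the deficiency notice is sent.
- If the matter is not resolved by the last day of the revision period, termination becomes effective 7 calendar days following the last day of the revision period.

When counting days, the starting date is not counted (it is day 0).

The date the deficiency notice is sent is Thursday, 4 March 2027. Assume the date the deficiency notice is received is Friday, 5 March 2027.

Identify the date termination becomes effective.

The last day of the revision period: 14 calendar days after 4 March 2027 is 18 March 2027.
The date termination becomes effective: 7 calendar days after 18 March 2027 is 25 March 2027.

25 March 2027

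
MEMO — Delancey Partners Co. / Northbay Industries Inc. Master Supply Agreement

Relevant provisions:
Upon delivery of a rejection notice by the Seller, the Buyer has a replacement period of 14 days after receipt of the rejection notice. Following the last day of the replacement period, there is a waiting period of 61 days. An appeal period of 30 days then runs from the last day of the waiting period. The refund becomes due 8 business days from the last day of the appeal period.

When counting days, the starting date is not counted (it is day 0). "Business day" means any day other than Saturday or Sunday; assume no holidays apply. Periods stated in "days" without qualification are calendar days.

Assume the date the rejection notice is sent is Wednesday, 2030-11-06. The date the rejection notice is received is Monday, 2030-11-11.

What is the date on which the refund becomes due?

2031-03-06

The last day of the replacement period: 2030-11-11 + 14 days = 2030-11-25.
The last day of the waiting period: 61 calendar days after 2030-11-25 is 2031-01-25.
The last day of the appeal period: 30 calendar days after 2031-01-25 is 2031-02-24.
The date on which the refund becomes due: counting 8 business days from Monday, 2031-02-24 (Feb 25, Feb 26, Feb 27, Feb 28, Mar 3, Mar 4, Mar 5, Mar 6, skipping weekends) reaches Thursday, 2031-03-06.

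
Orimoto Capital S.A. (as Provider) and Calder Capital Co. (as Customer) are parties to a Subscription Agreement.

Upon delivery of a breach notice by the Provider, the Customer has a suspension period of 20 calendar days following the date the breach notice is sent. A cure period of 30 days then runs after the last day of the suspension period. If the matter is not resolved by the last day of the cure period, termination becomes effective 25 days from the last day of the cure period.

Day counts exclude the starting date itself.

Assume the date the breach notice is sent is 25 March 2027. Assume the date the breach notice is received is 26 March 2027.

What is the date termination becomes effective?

8 June 2027

Adding 20 calendar days to 25 March 2027 gives 14 April 2027, which is the last day of the suspension period.
The last day of the cure period: 30 calendar days after 14 April 2027 is 14 May 2027.
The date termination becomes effective: 14 May 2027 + 25 days = 8 June 2027.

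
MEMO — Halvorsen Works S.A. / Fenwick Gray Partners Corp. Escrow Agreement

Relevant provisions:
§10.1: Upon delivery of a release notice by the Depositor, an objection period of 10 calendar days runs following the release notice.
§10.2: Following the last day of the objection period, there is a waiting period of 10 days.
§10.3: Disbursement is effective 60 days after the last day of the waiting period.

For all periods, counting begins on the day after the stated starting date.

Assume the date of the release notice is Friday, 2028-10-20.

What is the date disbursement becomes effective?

2029-01-08

The last day of the objection period: 10 calendar days after 2028-10-20 is 2028-10-30.
The last day of the waiting period: 10 calendar days after 2028-10-30 is 2028-11-09.
The date disbursement becomes effective: 2028-11-09 + 60 days = 2029-01-08.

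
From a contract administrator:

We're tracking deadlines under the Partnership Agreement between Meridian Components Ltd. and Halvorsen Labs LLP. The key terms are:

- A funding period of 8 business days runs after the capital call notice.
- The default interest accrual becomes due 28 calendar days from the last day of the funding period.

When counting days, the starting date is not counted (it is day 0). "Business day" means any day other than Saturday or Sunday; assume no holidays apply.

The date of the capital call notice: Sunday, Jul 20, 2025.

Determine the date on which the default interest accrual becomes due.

Aug 27, 2025

The last day of the funding period: 8 business days after Sunday, Jul 20, 2025, skipping weekends — Jul 21, Jul 22, Jul 23, Jul 24, Jul 25, Jul 28, Jul 29, Jul 30 — lands on Wednesday, Jul 30, 2025.
The date on which the default interest accrual becomes due: 28 calendar days after Jul 30, 2025 is Aug 27, 2025.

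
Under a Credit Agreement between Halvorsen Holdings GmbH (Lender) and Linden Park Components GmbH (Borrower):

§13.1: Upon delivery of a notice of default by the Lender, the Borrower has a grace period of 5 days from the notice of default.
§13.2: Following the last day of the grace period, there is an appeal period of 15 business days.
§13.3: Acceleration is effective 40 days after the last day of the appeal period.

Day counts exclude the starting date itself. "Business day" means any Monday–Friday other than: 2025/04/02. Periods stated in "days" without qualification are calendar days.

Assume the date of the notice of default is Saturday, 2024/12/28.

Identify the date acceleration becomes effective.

2025/03/04

Adding 5 calendar days to 2024/12/28 gives 2025/01/02, which is the last day of the grace period.
The last day of the appeal period: 15 business days after Thursday, 2025/01/02, skipping weekends — Jan 3, Jan 6, Jan 7, Jan 8, …, Jan 21, Jan 22, Jan 23 — lands on Thursday, 2025/01/23.
The date acceleration becomes effective: 2025/01/23 + 40 days = 2025/03/04.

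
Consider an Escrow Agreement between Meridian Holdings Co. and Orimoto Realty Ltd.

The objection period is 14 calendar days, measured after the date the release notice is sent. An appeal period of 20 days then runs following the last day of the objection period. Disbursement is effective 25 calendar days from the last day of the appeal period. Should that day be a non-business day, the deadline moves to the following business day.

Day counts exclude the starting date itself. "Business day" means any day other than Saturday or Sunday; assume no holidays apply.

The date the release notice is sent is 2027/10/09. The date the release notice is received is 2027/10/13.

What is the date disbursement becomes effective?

2027/12/07

The last day of the objection period: 2027/10/09 + 14 days = 2027/10/23.
Adding 20 calendar days to 2027/10/23 gives 2027/11/12, which is the last day of the appeal period.
The date disbursement becomes effective: 25 calendar days after 2027/11/12 is 2027/12/07. 2027/12/07 is a Tuesday, so no roll-forward applies.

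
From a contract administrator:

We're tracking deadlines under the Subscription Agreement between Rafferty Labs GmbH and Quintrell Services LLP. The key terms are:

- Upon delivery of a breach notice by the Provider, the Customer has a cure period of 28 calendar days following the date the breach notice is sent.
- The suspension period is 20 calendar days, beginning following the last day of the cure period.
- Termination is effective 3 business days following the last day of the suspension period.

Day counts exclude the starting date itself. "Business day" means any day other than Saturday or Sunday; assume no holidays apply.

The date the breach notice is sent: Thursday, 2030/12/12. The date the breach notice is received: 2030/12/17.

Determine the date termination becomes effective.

The last day of the cure period: 2030/12/12 + 28 days = 2031/01/09.
Adding 20 calendar days to 2031/01/09 gives 2031/01/29, which is the last day of the suspension period.
The date termination becomes effective: counting 3 business days from Wednesday, 2031/01/29 (Jan 30, Jan 31, Feb 3, skipping weekends) reaches Monday, 2031/02/03.

2031/02/03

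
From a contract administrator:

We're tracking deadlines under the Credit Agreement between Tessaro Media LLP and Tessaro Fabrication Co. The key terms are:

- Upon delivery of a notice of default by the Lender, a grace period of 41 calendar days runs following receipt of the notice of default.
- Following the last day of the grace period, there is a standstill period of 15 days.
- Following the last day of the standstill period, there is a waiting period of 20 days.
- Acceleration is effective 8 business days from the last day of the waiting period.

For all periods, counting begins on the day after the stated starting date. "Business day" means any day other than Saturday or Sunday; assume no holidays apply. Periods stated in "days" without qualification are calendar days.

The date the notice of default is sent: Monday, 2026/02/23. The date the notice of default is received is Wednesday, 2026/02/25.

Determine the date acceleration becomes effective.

2026/05/22

The last day of the grace period: 2026/02/25 + 41 days = 2026/04/07.
The last day of the standstill period: 15 calendar days after 2026/04/07 is 2026/04/22.
Adding 20 calendar days to 2026/04/22 gives 2026/05/12, which is the last day of the waiting period.
From Tuesday, 2026/05/12, 8 business days (May 13, May 14, May 15, May 18, May 19, May 20, May 21, May 22, skipping weekends) brings us to Friday, 2026/05/22, which is the date acceleration becomes effective.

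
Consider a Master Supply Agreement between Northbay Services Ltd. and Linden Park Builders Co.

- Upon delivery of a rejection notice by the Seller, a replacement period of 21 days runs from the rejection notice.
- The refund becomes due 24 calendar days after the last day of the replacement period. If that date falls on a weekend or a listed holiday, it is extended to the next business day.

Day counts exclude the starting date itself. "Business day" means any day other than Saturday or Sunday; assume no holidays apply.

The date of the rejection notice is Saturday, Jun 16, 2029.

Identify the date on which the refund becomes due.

Adding 21 calendar days to Jun 16, 2029 gives Jul 7, 2029, which is the last day of the replacement period.
The date on which the refund becomes due: Jul 7, 2029 + 24 days = Jul 31, 2029. Jul 31, 2029 is a Tuesday, so no roll-forward applies.

Jul 31, 2029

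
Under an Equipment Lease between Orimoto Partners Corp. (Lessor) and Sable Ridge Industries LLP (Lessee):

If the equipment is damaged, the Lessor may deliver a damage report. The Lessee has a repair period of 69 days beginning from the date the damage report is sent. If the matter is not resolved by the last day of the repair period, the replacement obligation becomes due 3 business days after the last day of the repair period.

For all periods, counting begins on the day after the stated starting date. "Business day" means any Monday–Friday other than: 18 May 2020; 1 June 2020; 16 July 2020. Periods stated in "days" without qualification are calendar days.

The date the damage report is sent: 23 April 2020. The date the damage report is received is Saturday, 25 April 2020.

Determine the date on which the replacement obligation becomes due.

6 July 2020

Adding 69 calendar days to 23 April 2020 gives 1 July 2020, which is the last day of the repair period.
The date on which the replacement obligation becomes due: 3 business days after Wednesday, 1 July 2020, skipping weekends — Jul 2, Jul 3, Jul 6 — lands on Monday, 6 July 2020.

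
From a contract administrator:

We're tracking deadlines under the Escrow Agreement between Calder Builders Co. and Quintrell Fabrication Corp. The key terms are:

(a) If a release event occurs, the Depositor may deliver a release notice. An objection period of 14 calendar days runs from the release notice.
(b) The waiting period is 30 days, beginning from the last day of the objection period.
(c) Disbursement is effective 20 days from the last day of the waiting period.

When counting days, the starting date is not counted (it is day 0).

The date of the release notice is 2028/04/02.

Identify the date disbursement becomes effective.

The last day of the objection period: 14 calendar days after 2028/04/02 is 2028/04/16.
The last day of the waiting period: 30 calendar days after 2028/04/16 is 2028/05/16.
Adding 20 calendar days to 2028/05/16 gives 2028/06/05, which is the date disbursement becomes effective.

2028/06/05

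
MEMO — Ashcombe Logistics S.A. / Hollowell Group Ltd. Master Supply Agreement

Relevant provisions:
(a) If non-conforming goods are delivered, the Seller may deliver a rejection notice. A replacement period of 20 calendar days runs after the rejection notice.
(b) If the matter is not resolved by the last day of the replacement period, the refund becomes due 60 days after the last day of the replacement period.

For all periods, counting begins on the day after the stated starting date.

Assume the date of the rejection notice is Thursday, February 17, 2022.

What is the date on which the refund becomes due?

Adding 20 calendar days to February 17, 2022 gives March 9, 2022, which is the last day of the replacement period.
Adding 60 calendar days to March 9, 2022 gives May 8, 2022, which is the date on which the refund becomes due.

May 8, 2022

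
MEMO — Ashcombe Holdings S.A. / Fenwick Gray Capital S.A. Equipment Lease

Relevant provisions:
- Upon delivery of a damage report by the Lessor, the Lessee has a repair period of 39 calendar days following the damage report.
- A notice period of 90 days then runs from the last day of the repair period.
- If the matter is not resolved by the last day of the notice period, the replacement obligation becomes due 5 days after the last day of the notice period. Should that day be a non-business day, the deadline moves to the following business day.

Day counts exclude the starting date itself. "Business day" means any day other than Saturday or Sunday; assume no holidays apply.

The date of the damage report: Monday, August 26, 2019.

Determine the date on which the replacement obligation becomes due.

Adding 39 calendar days to August 26, 2019 gives October 4, 2019, which is the last day of the repair period.
Adding 90 calendar days to October 4, 2019 gives January 2, 2020, which is the last day of the notice period.
Adding 5 calendar days to January 2, 2020 gives January 7, 2020, which is the date on which the replacement obligation becomes due. January 7, 2020 is a Tuesday, so no roll-forward applies.

January 7, 2020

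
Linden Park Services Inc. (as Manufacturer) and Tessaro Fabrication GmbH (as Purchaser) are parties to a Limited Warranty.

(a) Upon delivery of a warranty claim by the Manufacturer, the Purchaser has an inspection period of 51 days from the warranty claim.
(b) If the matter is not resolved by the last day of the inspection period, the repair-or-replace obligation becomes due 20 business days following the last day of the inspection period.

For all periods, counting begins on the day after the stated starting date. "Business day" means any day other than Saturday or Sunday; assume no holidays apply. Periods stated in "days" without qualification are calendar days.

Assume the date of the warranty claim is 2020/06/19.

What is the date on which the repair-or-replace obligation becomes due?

The last day of the inspection period: 2020/06/19 + 51 days = 2020/08/09.
The date on which the repair-or-replace obligation becomes due: 20 business days after Sunday, 2020/08/09, skipping weekends — Aug 10, Aug 11, Aug 12, Aug 13, …, Sep 2, Sep 3, Sep 4 — lands on Friday, 2020/09/04.

2020/09/04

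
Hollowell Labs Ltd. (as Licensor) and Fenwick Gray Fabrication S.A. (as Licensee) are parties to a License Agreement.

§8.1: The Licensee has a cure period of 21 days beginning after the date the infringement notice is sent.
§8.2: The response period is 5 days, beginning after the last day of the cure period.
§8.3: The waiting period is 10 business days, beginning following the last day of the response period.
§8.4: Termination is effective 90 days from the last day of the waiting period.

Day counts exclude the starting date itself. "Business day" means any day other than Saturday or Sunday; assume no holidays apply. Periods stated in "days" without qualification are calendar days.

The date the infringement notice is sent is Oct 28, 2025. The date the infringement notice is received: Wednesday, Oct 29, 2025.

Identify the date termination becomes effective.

Mar 5, 2026

Adding 21 calendar days to Oct 28, 2025 gives Nov 18, 2025, which is the last day of the cure period.
Adding 5 calendar days to Nov 18, 2025 gives Nov 23, 2025, which is the last day of the response period.
The last day of the waiting period: counting 10 business days from Sunday, Nov 23, 2025 (Nov 24, Nov 25, Nov 26, Nov 27, Nov 28, Dec 1, Dec 2, Dec 3, Dec 4, Dec 5, skipping weekends) reaches Friday, Dec 5, 2025.
Adding 90 calendar days to Dec 5, 2025 gives Mar 5, 2026, which is the date termination becomes effective.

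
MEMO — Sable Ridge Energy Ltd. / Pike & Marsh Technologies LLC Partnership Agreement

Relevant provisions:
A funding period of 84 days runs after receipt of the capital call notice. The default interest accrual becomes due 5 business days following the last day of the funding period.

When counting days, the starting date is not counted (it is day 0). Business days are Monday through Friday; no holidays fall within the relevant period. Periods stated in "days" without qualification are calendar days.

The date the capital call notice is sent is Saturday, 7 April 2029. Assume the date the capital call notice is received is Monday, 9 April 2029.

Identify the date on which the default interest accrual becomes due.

The last day of the funding period: 9 April 2029 + 84 days = 2 July 2029.
The date on which the default interest accrual becomes due: 5 business days after Monday, 2 July 2029, skipping weekends — Jul 3, Jul 4, Jul 5, Jul 6, Jul 9 — lands on Monday, 9 July 2029.

9 July 2029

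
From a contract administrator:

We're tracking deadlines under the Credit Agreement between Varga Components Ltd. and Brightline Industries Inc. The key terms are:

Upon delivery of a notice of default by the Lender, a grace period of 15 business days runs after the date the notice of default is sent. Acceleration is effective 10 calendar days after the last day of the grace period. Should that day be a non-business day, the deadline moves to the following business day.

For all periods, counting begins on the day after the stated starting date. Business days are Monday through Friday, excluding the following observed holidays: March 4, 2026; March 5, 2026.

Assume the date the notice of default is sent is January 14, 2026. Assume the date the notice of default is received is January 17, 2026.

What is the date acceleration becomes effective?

The last day of the grace period: counting 15 business days from Wednesday, January 14, 2026 (Jan 15, Jan 16, Jan 19, Jan 20, …, Feb 2, Feb 3, Feb 4, skipping weekends) reaches Wednesday, February 4, 2026.
The date acceleration becomes effective: February 4, 2026 + 10 days = February 14, 2026. That falls on a Saturday, so it rolls to the next business day, Monday, February 16, 2026.

February 16, 2026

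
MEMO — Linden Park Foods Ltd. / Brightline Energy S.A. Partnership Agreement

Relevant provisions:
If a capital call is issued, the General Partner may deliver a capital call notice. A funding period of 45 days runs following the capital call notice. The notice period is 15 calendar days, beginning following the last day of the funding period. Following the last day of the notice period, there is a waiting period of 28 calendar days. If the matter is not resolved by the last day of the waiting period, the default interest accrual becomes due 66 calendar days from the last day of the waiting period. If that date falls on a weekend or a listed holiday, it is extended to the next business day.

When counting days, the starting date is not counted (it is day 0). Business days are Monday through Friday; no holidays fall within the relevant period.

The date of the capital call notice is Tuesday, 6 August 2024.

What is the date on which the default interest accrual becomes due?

7 January 2025

The last day of the funding period: 45 calendar days after 6 August 2024 is 20 September 2024.
The last day of the notice period: 15 calendar days after 20 September 2024 is 5 October 2024.
The last day of the waiting period: 28 calendar days after 5 October 2024 is 2 November 2024.
The date on which the default interest accrual becomes due: 66 calendar days after 2 November 2024 is 7 January 2025. 7 January 2025 is a Tuesday, so no roll-forward applies.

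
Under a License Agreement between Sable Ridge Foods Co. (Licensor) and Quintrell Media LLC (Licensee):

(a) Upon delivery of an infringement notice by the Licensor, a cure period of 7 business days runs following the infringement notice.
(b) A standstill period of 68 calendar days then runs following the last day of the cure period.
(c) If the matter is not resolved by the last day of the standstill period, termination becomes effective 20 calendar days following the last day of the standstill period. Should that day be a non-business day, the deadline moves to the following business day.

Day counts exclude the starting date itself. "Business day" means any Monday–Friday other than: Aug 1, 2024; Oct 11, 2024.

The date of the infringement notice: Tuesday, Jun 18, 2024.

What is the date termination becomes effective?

Sep 23, 2024

From Tuesday, Jun 18, 2024, 7 business days (Jun 19, Jun 20, Jun 21, Jun 24, Jun 25, Jun 26, Jun 27, skipping weekends) brings us to Thursday, Jun 27, 2024, which is the last day of the cure period.
The last day of the standstill period: Jun 27, 2024 + 68 days = Sep 3, 2024.
The date termination becomes effective: Sep 3, 2024 + 20 days = Sep 23, 2024. Sep 23, 2024 is a Monday and is not a listed holiday, so no roll-forward applies.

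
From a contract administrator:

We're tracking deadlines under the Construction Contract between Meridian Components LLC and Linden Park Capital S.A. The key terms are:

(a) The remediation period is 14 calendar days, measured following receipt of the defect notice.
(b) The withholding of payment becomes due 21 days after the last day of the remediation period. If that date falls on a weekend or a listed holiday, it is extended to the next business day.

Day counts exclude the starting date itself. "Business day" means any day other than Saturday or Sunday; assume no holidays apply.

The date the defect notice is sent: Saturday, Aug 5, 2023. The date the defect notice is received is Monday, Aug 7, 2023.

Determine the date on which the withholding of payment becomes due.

The last day of the remediation period: Aug 7, 2023 + 14 days = Aug 21, 2023.
The date on which the withholding of payment becomes due: 21 calendar days after Aug 21, 2023 is Sep 11, 2023. Sep 11, 2023 is a Monday, so no roll-forward applies.

Sep 11, 2023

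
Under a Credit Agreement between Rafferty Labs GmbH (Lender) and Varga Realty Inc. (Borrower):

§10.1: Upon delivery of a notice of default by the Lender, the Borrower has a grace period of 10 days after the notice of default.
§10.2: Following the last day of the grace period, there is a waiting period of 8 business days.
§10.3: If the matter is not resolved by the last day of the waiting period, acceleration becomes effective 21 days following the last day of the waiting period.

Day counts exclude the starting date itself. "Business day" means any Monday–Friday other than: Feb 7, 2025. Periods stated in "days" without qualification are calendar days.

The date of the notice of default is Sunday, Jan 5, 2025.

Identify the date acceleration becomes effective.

Feb 17, 2025

Adding 10 calendar days to Jan 5, 2025 gives Jan 15, 2025, which is the last day of the grace period.
The last day of the waiting period: 8 business days after Wednesday, Jan 15, 2025, skipping weekends — Jan 16, Jan 17, Jan 20, Jan 21, Jan 22, Jan 23, Jan 24, Jan 27 — lands on Monday, Jan 27, 2025.
The date acceleration becomes effective: 21 calendar days after Jan 27, 2025 is Feb 17, 2025.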